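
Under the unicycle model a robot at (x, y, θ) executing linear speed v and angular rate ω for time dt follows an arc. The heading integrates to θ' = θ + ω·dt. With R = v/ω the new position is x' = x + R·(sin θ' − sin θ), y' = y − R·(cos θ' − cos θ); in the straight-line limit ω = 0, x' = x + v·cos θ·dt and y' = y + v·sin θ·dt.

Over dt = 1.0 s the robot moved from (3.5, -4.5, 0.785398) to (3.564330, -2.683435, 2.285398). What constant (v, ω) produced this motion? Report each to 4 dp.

v = 2.0000, ω = 1.5000

Δθ = 2.285398 − 0.785398 = 1.500000
ω = Δθ/dt = 1.500000/1.0 = 1.5000
R = −Δy/(cos θ' − cos θ) = 1.3333
v = R·ω = 1.3333·1.5000 = 2.0000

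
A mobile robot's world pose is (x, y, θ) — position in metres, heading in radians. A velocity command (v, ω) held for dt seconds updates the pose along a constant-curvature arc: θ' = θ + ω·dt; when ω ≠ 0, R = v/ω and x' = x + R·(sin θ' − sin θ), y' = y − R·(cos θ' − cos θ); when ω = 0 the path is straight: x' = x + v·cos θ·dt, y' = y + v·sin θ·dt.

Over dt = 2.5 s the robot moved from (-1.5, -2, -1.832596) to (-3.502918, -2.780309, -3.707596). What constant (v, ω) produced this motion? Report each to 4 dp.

v = 1.0000, ω = -0.7500

Δθ = -3.707596 − -1.832596 = -1.875000
ω = Δθ/dt = -1.875000/2.5 = -0.7500
R = Δx/(sin θ' − sin θ) = -1.3333
v = R·ω = -1.3333·-0.7500 = 1.0000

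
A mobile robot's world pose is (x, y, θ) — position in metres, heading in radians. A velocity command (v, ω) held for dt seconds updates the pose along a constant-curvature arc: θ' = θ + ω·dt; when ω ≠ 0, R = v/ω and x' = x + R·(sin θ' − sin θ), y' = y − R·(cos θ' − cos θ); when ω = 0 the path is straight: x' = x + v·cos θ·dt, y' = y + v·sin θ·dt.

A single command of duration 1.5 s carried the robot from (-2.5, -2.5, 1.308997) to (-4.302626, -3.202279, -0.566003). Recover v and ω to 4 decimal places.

Δθ = -0.566003 − 1.308997 = -1.875000
ω = Δθ/dt = -1.875000/1.5 = -1.2500
R = Δx/(sin θ' − sin θ) = 1.2000
v = R·ω = 1.2000·-1.2500 = -1.5000

v = -1.5000, ω = -1.2500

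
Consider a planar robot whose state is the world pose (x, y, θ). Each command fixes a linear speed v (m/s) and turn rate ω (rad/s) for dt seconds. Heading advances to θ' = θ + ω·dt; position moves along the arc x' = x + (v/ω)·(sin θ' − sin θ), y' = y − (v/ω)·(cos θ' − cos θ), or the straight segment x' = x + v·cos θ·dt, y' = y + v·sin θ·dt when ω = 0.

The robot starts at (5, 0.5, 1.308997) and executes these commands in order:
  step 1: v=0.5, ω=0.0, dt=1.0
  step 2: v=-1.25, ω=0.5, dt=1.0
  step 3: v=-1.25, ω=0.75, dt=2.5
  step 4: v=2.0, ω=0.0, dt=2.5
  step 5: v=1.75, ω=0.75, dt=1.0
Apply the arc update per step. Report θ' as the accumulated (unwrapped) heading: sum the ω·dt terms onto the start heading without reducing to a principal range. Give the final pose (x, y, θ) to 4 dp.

(2.2734, -5.2264, 4.4340)

step 1: θ'=1.3090 (straight) → pose (5.1294, 0.9830, 1.3090)
step 2: θ'=1.8090 (R=-2.5000) → pose (5.1148, -0.2540, 1.8090)
step 3: θ'=3.6840 (R=-1.6667) → pose (7.5947, -1.2882, 3.6840)
step 4: θ'=3.6840 (straight) → pose (3.3124, -3.8691, 3.6840)
step 5: θ'=4.4340 (R=2.3333) → pose (2.2734, -5.2264, 4.4340)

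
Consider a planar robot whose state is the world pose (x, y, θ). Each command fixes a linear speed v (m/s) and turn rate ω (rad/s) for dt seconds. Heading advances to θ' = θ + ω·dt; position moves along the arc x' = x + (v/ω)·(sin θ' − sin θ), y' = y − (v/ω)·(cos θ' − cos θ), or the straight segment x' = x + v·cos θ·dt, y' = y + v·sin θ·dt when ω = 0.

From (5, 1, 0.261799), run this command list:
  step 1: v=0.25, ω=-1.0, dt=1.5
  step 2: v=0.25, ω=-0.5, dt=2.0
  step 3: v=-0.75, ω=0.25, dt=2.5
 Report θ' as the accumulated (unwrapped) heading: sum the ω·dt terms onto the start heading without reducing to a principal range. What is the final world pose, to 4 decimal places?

step 1: θ'=-1.2382 (R=-0.2500) → pose (5.3010, 0.8401, -1.2382)
step 2: θ'=-2.2382 (R=-0.5000) → pose (5.2211, 0.3674, -2.2382)
step 3: θ'=-1.6132 (R=-3.0000) → pose (5.8621, 2.0971, -1.6132)

(5.8621, 2.0971, -1.6132)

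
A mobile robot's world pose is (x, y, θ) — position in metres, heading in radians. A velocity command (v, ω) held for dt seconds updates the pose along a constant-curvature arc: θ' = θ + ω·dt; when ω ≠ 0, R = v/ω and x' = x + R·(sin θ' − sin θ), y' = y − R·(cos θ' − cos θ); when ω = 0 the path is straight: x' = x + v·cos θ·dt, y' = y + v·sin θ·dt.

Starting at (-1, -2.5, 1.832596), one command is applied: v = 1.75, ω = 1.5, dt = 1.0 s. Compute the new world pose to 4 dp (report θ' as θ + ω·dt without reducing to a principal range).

θ' = 1.8326 + 1.5·1.0 = 3.3326
R = v/ω = 1.75/1.5 = 1.1667
x' = -1 + 1.1667·(sin 3.3326 − sin 1.8326) = -2.3484
y' = -2.5 − 1.1667·(cos 3.3326 − cos 1.8326) = -1.6565

(-2.3484, -1.6565, 3.3326)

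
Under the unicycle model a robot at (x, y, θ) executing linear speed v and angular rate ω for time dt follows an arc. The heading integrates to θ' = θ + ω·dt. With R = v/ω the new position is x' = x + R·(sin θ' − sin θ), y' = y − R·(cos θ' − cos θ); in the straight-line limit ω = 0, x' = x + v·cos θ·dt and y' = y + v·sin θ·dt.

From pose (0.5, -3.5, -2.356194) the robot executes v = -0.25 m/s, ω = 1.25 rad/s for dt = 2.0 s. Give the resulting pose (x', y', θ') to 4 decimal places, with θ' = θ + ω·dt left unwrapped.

θ' = -2.3562 + 1.25·2.0 = 0.1438
R = v/ω = -0.25/1.25 = -0.2000
x' = 0.5 + -0.2000·(sin 0.1438 − sin -2.3562) = 0.3299
y' = -3.5 − -0.2000·(cos 0.1438 − cos -2.3562) = -3.1606

(0.3299, -3.1606, 0.1438)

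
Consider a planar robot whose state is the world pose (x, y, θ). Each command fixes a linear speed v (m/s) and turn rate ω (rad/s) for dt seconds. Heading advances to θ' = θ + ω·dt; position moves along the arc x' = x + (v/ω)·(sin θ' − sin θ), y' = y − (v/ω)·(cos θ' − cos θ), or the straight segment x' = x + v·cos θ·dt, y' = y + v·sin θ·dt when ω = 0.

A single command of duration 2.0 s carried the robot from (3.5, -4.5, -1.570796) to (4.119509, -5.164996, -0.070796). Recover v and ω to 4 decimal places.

Δθ = -0.070796 − -1.570796 = 1.500000
ω = Δθ/dt = 1.500000/2.0 = 0.7500
R = −Δy/(cos θ' − cos θ) = 0.6667
v = R·ω = 0.6667·0.7500 = 0.5000

v = 0.5000, ω = 0.7500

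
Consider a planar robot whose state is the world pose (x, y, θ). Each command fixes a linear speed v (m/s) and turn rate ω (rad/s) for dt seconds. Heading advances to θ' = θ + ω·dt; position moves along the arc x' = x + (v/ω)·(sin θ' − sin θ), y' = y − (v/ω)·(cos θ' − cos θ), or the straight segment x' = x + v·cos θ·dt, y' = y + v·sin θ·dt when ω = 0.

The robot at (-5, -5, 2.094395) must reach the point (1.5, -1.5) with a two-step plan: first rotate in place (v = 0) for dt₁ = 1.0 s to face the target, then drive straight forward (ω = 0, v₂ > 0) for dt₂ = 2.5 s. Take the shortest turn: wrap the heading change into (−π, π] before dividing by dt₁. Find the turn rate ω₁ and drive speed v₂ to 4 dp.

heading to target = atan2(-1.5−-5, 1.5−-5) = 0.4939
Δθ = wrap(0.4939 − 2.0944) = -1.6005; ω₁ = Δθ/dt₁ = -1.6005
distance = √((1.5−-5)² + (-1.5−-5)²) = 7.3824; v₂ = distance/dt₂ = 2.9530

ω₁ = -1.6005, v₂ = 2.9530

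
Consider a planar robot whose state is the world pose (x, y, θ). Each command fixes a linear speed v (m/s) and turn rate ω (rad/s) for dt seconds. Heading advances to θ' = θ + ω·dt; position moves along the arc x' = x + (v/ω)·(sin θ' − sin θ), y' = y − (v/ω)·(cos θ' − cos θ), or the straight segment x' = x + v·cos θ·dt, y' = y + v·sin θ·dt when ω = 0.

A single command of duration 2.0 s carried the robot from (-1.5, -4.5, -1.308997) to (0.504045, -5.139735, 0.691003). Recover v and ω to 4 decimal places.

Δθ = 0.691003 − -1.308997 = 2.000000
ω = Δθ/dt = 2.000000/2.0 = 1.0000
R = Δx/(sin θ' − sin θ) = 1.2500
v = R·ω = 1.2500·1.0000 = 1.2500

v = 1.2500, ω = 1.0000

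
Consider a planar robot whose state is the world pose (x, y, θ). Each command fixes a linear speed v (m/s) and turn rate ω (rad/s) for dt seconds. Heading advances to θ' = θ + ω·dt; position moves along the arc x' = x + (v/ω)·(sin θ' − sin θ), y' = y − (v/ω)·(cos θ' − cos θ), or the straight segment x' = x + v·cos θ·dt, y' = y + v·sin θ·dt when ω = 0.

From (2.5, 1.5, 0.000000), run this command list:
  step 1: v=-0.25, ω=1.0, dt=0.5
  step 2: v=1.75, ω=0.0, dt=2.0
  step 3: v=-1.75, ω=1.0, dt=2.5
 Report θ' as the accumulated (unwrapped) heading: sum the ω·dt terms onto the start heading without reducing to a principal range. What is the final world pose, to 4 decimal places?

(6.0437, -0.1209, 3.0000)

step 1: θ'=0.5000 (R=-0.2500) → pose (2.3801, 1.4694, 0.5000)
step 2: θ'=0.5000 (straight) → pose (5.4517, 3.1474, 0.5000)
step 3: θ'=3.0000 (R=-1.7500) → pose (6.0437, -0.1209, 3.0000)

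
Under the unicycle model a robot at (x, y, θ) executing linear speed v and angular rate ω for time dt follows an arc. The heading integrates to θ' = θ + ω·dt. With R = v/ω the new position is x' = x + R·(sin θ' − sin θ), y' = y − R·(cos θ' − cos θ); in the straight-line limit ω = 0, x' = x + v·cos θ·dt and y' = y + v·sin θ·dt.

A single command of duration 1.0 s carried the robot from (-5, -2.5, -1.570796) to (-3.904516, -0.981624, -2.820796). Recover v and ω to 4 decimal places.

Δθ = -2.820796 − -1.570796 = -1.250000
ω = Δθ/dt = -1.250000/1.0 = -1.2500
R = −Δy/(cos θ' − cos θ) = 1.6000
v = R·ω = 1.6000·-1.2500 = -2.0000

v = -2.0000, ω = -1.2500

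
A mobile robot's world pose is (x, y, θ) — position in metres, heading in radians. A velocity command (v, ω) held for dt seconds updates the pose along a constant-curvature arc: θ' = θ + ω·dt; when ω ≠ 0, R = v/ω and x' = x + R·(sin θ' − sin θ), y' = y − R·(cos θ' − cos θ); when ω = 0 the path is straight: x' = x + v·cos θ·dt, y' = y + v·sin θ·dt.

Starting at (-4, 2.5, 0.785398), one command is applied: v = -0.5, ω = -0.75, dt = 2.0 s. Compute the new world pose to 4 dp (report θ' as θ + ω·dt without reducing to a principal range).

(-4.9083, 2.4678, -0.7146)

θ' = 0.7854 + -0.75·2.0 = -0.7146
R = v/ω = -0.5/-0.75 = 0.6667
x' = -4 + 0.6667·(sin -0.7146 − sin 0.7854) = -4.9083
y' = 2.5 − 0.6667·(cos -0.7146 − cos 0.7854) = 2.4678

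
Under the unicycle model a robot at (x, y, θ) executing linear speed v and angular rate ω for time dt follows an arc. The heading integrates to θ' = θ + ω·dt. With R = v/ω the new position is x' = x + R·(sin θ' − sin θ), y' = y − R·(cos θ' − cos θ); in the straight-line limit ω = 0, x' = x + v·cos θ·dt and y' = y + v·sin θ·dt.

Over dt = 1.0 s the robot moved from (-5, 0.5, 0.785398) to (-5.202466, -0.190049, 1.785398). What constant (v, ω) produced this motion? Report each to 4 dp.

v = -0.7500, ω = 1.0000

Δθ = 1.785398 − 0.785398 = 1.000000
ω = Δθ/dt = 1.000000/1.0 = 1.0000
R = −Δy/(cos θ' − cos θ) = -0.7500
v = R·ω = -0.7500·1.0000 = -0.7500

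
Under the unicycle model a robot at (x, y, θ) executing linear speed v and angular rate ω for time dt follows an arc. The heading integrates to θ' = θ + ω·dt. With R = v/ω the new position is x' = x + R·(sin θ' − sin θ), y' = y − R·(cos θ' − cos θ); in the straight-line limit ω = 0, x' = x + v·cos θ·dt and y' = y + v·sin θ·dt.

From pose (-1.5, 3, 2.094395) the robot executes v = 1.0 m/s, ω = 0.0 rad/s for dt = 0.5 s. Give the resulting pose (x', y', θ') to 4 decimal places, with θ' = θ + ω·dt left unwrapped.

θ' = 2.0944 + 0.0·0.5 = 2.0944
ω = 0 → straight: x' = -1.5 + 1.0·cos(2.0944)·0.5 = -1.7500
y' = 3 + 1.0·sin(2.0944)·0.5 = 3.4330

(-1.7500, 3.4330, 2.0944)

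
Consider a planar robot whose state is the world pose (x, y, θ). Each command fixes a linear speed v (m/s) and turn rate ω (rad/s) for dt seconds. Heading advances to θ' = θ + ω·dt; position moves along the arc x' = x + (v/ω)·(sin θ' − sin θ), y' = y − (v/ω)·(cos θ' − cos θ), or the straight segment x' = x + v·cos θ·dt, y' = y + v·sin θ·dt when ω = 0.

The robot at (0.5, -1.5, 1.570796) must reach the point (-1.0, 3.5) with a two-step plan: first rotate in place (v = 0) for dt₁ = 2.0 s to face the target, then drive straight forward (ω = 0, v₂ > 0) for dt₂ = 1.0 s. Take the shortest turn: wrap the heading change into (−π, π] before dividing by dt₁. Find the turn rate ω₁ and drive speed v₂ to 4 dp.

heading to target = atan2(3.5−-1.5, -1−0.5) = 1.8623
Δθ = wrap(1.8623 − 1.5708) = 0.2915; ω₁ = Δθ/dt₁ = 0.1457
distance = √((-1−0.5)² + (3.5−-1.5)²) = 5.2202; v₂ = distance/dt₂ = 5.2202

ω₁ = 0.1457, v₂ = 5.2202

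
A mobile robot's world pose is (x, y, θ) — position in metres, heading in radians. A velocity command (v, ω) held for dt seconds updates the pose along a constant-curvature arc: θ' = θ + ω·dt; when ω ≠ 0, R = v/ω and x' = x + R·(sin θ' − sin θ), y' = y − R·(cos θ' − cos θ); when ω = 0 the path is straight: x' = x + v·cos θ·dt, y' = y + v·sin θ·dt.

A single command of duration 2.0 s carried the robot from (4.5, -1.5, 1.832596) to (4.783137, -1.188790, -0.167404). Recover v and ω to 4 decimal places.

Δθ = -0.167404 − 1.832596 = -2.000000
ω = Δθ/dt = -2.000000/2.0 = -1.0000
R = −Δy/(cos θ' − cos θ) = -0.2500
v = R·ω = -0.2500·-1.0000 = 0.2500

v = 0.2500, ω = -1.0000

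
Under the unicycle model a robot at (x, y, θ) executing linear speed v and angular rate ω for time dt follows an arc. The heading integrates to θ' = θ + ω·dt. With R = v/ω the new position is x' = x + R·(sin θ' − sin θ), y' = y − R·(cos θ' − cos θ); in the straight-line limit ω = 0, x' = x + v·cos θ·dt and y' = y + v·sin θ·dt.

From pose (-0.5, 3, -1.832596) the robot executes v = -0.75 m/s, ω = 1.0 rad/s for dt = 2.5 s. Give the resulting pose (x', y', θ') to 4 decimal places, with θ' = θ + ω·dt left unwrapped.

θ' = -1.8326 + 1.0·2.5 = 0.6674
R = v/ω = -0.75/1.0 = -0.7500
x' = -0.5 + -0.7500·(sin 0.6674 − sin -1.8326) = -1.6887
y' = 3 − -0.7500·(cos 0.6674 − cos -1.8326) = 3.7832

(-1.6887, 3.7832, 0.6674)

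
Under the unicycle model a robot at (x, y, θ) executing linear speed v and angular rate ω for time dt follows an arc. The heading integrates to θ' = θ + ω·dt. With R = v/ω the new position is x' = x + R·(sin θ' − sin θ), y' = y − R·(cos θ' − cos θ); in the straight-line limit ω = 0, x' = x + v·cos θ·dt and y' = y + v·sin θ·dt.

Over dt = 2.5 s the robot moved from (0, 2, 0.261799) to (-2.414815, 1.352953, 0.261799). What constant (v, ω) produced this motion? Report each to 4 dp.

v = -1.0000, ω = 0.0000

Δθ = 0.261799 − 0.261799 = 0.000000
ω = Δθ/dt = 0.000000/2.5 = 0.0000
ω = 0 → v = (Δx·cos θ + Δy·sin θ)/dt = -1.0000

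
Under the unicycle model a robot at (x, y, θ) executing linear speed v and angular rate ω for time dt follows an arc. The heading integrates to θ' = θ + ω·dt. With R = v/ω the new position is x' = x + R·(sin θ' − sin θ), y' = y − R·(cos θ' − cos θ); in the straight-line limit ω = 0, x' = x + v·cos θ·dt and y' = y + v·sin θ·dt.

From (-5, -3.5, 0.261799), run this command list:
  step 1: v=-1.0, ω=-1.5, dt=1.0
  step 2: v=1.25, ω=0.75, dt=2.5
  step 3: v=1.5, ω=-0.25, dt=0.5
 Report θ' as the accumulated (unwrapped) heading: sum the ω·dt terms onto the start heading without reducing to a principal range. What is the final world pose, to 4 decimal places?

(-2.6070, -3.4624, 0.5118)

step 1: θ'=-1.2382 (R=0.6667) → pose (-5.8027, -3.0737, -1.2382)
step 2: θ'=0.6368 (R=1.6667) → pose (-3.2363, -3.8696, 0.6368)
step 3: θ'=0.5118 (R=-6.0000) → pose (-2.6070, -3.4624, 0.5118)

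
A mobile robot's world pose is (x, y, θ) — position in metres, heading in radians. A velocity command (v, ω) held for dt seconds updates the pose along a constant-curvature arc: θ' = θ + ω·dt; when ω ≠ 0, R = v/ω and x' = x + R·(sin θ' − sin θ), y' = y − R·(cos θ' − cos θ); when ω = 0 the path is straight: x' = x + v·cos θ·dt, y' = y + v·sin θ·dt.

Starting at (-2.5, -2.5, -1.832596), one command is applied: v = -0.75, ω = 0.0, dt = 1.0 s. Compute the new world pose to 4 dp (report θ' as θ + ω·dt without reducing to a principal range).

(-2.3059, -1.7756, -1.8326)

θ' = -1.8326 + 0.0·1.0 = -1.8326
ω = 0 → straight: x' = -2.5 + -0.75·cos(-1.8326)·1.0 = -2.3059
y' = -2.5 + -0.75·sin(-1.8326)·1.0 = -1.7756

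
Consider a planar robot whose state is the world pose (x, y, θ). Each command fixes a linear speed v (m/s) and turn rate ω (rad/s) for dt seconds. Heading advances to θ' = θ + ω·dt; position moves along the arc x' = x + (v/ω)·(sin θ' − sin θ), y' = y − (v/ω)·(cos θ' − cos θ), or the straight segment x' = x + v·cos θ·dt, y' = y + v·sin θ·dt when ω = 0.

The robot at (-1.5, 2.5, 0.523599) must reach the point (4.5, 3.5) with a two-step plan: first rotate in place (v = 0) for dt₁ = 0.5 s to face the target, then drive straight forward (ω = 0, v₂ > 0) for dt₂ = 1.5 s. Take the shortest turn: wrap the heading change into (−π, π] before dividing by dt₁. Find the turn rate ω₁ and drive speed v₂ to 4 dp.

heading to target = atan2(3.5−2.5, 4.5−-1.5) = 0.1651
Δθ = wrap(0.1651 − 0.5236) = -0.3585; ω₁ = Δθ/dt₁ = -0.7169
distance = √((4.5−-1.5)² + (3.5−2.5)²) = 6.0828; v₂ = distance/dt₂ = 4.0552

ω₁ = -0.7169, v₂ = 4.0552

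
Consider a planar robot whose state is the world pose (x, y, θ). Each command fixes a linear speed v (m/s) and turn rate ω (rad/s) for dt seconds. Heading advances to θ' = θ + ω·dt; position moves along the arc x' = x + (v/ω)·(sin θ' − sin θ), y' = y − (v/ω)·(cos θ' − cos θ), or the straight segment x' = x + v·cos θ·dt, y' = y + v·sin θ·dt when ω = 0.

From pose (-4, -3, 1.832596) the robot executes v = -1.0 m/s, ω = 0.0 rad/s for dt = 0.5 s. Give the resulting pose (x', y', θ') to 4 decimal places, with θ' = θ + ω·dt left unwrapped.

θ' = 1.8326 + 0.0·0.5 = 1.8326
ω = 0 → straight: x' = -4 + -1.0·cos(1.8326)·0.5 = -3.8706
y' = -3 + -1.0·sin(1.8326)·0.5 = -3.4830

(-3.8706, -3.4830, 1.8326)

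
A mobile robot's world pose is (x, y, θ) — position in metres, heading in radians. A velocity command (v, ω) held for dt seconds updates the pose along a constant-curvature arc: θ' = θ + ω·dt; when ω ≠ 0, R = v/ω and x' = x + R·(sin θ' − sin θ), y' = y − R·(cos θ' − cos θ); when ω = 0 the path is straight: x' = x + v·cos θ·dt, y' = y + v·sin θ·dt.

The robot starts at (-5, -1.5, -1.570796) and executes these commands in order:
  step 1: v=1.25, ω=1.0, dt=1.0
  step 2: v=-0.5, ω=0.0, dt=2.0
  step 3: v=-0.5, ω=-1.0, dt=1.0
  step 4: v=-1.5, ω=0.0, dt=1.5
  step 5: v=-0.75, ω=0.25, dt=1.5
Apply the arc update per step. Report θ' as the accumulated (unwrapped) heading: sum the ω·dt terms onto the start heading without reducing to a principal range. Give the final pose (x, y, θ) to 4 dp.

step 1: θ'=-0.5708 (R=1.2500) → pose (-4.4254, -2.5518, -0.5708)
step 2: θ'=-0.5708 (straight) → pose (-5.2668, -2.0115, -0.5708)
step 3: θ'=-1.5708 (R=0.5000) → pose (-5.4967, -1.5908, -1.5708)
step 4: θ'=-1.5708 (straight) → pose (-5.4967, 0.6592, -1.5708)
step 5: θ'=-1.1958 (R=-3.0000) → pose (-5.7052, 1.7580, -1.1958)

(-5.7052, 1.7580, -1.1958)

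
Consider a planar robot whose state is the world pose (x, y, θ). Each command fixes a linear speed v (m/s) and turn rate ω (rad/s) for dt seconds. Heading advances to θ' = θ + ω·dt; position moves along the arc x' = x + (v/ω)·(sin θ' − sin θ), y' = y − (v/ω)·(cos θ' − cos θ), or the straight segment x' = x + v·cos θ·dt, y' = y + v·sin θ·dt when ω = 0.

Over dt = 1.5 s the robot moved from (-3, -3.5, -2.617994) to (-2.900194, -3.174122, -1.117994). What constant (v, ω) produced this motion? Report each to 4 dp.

Δθ = -1.117994 − -2.617994 = 1.500000
ω = Δθ/dt = 1.500000/1.5 = 1.0000
R = −Δy/(cos θ' − cos θ) = -0.2500
v = R·ω = -0.2500·1.0000 = -0.2500

v = -0.2500, ω = 1.0000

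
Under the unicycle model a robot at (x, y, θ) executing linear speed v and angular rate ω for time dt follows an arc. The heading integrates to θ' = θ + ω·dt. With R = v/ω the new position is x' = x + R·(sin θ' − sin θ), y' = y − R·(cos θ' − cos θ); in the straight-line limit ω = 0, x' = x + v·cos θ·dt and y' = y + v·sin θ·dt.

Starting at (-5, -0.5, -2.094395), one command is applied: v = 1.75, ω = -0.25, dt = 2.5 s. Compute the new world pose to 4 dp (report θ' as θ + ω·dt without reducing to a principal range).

θ' = -2.0944 + -0.25·2.5 = -2.7194
R = v/ω = 1.75/-0.25 = -7.0000
x' = -5 + -7.0000·(sin -2.7194 − sin -2.0944) = -8.1938
y' = -0.5 − -7.0000·(cos -2.7194 − cos -2.0944) = -3.3853

(-8.1938, -3.3853, -2.7194)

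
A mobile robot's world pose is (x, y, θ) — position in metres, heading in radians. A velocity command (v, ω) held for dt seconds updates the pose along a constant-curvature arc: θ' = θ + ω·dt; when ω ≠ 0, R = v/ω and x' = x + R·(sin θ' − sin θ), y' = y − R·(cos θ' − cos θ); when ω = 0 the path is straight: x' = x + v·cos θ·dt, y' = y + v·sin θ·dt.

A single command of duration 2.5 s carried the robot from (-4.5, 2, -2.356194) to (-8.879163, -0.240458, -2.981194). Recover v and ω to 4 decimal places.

Δθ = -2.981194 − -2.356194 = -0.625000
ω = Δθ/dt = -0.625000/2.5 = -0.2500
R = Δx/(sin θ' − sin θ) = -8.0000
v = R·ω = -8.0000·-0.2500 = 2.0000

v = 2.0000, ω = -0.2500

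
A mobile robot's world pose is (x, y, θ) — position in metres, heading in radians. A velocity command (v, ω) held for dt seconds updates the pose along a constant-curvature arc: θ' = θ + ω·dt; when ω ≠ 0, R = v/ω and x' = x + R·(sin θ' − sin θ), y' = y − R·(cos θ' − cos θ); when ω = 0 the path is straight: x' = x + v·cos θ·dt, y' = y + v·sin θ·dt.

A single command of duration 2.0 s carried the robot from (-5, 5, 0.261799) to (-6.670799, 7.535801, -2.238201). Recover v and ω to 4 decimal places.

v = -2.0000, ω = -1.2500

Δθ = -2.238201 − 0.261799 = -2.500000
ω = Δθ/dt = -2.500000/2.0 = -1.2500
R = −Δy/(cos θ' − cos θ) = 1.6000
v = R·ω = 1.6000·-1.2500 = -2.0000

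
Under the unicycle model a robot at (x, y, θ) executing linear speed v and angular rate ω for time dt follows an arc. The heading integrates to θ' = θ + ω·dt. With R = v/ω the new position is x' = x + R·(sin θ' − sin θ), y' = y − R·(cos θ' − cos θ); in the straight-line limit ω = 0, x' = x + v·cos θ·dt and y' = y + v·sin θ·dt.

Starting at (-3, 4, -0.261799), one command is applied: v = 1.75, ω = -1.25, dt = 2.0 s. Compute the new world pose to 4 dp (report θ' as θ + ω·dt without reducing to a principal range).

(-2.8433, 1.3475, -2.7618)

θ' = -0.2618 + -1.25·2.0 = -2.7618
R = v/ω = 1.75/-1.25 = -1.4000
x' = -3 + -1.4000·(sin -2.7618 − sin -0.2618) = -2.8433
y' = 4 − -1.4000·(cos -2.7618 − cos -0.2618) = 1.3475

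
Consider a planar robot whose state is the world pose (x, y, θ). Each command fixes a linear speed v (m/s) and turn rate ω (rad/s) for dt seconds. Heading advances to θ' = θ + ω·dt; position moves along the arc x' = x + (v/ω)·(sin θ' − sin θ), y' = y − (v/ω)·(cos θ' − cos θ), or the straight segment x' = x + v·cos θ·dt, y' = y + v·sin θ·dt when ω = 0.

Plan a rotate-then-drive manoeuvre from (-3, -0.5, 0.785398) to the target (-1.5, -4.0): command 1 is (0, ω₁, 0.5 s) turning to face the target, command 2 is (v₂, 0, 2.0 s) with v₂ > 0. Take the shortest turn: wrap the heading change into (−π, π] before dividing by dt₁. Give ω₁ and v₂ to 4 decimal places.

ω₁ = -3.9026, v₂ = 1.9039

heading to target = atan2(-4−-0.5, -1.5−-3) = -1.1659
Δθ = wrap(-1.1659 − 0.7854) = -1.9513; ω₁ = Δθ/dt₁ = -3.9026
distance = √((-1.5−-3)² + (-4−-0.5)²) = 3.8079; v₂ = distance/dt₂ = 1.9039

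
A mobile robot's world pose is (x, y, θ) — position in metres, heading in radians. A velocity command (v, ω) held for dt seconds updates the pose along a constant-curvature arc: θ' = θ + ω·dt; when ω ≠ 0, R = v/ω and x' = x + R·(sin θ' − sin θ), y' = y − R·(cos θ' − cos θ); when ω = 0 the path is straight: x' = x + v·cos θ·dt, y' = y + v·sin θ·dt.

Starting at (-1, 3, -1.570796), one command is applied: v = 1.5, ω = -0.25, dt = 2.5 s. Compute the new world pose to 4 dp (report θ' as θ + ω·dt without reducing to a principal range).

θ' = -1.5708 + -0.25·2.5 = -2.1958
R = v/ω = 1.5/-0.25 = -6.0000
x' = -1 + -6.0000·(sin -2.1958 − sin -1.5708) = -2.1342
y' = 3 − -6.0000·(cos -2.1958 − cos -1.5708) = -0.5106

(-2.1342, -0.5106, -2.1958)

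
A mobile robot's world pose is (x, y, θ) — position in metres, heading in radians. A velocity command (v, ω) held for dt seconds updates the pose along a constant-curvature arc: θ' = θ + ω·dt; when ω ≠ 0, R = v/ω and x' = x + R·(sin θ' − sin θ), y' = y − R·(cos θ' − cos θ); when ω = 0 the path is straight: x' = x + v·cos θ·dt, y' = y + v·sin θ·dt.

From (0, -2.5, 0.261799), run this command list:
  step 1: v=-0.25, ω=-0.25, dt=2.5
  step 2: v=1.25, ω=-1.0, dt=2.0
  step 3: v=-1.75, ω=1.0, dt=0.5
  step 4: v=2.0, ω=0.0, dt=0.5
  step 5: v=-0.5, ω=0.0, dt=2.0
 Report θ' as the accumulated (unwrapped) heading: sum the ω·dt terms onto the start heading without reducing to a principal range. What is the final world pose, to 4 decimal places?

(0.2665, -3.7857, -1.8632)

step 1: θ'=-0.3632 (R=1.0000) → pose (-0.6141, -2.4688, -0.3632)
step 2: θ'=-2.3632 (R=-1.2500) → pose (-0.1805, -4.5273, -2.3632)
step 3: θ'=-1.8632 (R=-1.7500) → pose (0.2665, -3.7857, -1.8632)
step 4: θ'=-1.8632 (straight) → pose (-0.0218, -4.7433, -1.8632)
step 5: θ'=-1.8632 (straight) → pose (0.2665, -3.7857, -1.8632)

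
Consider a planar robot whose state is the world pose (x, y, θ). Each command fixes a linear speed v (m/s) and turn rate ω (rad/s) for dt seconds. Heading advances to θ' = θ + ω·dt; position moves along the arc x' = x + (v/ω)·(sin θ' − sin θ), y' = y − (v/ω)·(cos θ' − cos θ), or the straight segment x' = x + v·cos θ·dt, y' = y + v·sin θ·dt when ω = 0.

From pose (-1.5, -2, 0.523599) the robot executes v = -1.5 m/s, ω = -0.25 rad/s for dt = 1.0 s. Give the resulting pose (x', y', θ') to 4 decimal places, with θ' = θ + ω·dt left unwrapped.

(-2.8788, -2.5807, 0.2736)

θ' = 0.5236 + -0.25·1.0 = 0.2736
R = v/ω = -1.5/-0.25 = 6.0000
x' = -1.5 + 6.0000·(sin 0.2736 − sin 0.5236) = -2.8788
y' = -2 − 6.0000·(cos 0.2736 − cos 0.5236) = -2.5807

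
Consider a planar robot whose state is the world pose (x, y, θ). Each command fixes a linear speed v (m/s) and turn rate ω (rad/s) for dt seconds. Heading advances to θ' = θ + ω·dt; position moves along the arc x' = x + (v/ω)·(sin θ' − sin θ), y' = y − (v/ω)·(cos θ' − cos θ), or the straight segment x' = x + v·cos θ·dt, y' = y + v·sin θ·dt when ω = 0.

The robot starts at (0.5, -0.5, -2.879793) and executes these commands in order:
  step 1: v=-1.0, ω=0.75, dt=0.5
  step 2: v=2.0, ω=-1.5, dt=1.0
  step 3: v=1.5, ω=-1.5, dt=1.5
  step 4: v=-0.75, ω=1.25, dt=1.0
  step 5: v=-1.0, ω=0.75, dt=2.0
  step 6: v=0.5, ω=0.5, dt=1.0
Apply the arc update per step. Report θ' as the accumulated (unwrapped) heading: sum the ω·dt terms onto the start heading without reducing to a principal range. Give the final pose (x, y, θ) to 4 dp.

(-0.3729, -0.4308, -3.0048)

step 1: θ'=-2.5048 (R=-1.3333) → pose (0.9477, -0.2841, -2.5048)
step 2: θ'=-4.0048 (R=-1.3333) → pose (-0.8583, -0.0788, -4.0048)
step 3: θ'=-6.2548 (R=-1.0000) → pose (-0.1268, 1.5708, -6.2548)
step 4: θ'=-5.0048 (R=-0.6000) → pose (-0.6843, 1.1440, -5.0048)
step 5: θ'=-3.5048 (R=-1.3333) → pose (0.1188, -0.4867, -3.5048)
step 6: θ'=-3.0048 (R=1.0000) → pose (-0.3729, -0.4308, -3.0048)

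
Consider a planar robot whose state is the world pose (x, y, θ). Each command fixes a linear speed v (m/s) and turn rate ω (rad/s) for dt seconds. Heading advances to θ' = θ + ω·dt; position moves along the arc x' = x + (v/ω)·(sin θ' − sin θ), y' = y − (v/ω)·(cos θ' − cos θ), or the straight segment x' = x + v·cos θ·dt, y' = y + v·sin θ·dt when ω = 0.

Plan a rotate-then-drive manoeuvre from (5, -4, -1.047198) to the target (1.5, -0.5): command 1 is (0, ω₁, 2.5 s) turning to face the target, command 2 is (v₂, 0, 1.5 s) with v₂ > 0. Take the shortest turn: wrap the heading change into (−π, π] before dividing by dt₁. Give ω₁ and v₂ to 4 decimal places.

heading to target = atan2(-0.5−-4, 1.5−5) = 2.3562
Δθ = wrap(2.3562 − -1.0472) = -2.8798; ω₁ = Δθ/dt₁ = -1.1519
distance = √((1.5−5)² + (-0.5−-4)²) = 4.9497; v₂ = distance/dt₂ = 3.2998

ω₁ = -1.1519, v₂ = 3.2998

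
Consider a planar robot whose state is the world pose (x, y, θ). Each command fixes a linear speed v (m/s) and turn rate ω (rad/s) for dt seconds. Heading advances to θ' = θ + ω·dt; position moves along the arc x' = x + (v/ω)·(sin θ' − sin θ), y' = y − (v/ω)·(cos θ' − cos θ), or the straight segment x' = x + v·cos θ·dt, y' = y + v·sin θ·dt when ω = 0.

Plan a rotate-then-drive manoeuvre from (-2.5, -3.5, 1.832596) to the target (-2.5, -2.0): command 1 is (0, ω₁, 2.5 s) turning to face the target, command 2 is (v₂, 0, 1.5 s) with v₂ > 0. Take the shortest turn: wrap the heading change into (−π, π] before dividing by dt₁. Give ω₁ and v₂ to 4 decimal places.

heading to target = atan2(-2−-3.5, -2.5−-2.5) = 1.5708
Δθ = wrap(1.5708 − 1.8326) = -0.2618; ω₁ = Δθ/dt₁ = -0.1047
distance = √((-2.5−-2.5)² + (-2−-3.5)²) = 1.5000; v₂ = distance/dt₂ = 1.0000

ω₁ = -0.1047, v₂ = 1.0000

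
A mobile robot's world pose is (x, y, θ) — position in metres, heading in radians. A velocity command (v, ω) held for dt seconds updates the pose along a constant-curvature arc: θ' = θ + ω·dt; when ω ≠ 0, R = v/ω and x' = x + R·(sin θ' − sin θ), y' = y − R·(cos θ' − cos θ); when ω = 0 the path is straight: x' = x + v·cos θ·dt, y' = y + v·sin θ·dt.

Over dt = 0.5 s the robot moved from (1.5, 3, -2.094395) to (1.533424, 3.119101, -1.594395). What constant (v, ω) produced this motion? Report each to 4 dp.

Δθ = -1.594395 − -2.094395 = 0.500000
ω = Δθ/dt = 0.500000/0.5 = 1.0000
R = −Δy/(cos θ' − cos θ) = -0.2500
v = R·ω = -0.2500·1.0000 = -0.2500

v = -0.2500, ω = 1.0000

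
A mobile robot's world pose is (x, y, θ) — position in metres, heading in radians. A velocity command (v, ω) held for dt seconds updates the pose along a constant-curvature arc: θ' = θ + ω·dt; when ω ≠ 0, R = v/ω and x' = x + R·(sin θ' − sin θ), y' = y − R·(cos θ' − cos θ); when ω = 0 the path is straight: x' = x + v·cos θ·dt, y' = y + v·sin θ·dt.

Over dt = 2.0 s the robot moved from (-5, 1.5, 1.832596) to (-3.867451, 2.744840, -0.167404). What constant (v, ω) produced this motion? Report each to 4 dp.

Δθ = -0.167404 − 1.832596 = -2.000000
ω = Δθ/dt = -2.000000/2.0 = -1.0000
R = −Δy/(cos θ' − cos θ) = -1.0000
v = R·ω = -1.0000·-1.0000 = 1.0000

v = 1.0000, ω = -1.0000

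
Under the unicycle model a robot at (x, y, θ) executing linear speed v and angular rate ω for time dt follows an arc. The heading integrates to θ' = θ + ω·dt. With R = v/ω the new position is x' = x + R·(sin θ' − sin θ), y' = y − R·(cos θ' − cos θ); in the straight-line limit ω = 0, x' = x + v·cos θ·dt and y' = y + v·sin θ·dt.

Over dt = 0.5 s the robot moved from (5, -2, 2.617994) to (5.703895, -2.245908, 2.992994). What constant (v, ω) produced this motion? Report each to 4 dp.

Δθ = 2.992994 − 2.617994 = 0.375000
ω = Δθ/dt = 0.375000/0.5 = 0.7500
R = Δx/(sin θ' − sin θ) = -2.0000
v = R·ω = -2.0000·0.7500 = -1.5000

v = -1.5000, ω = 0.7500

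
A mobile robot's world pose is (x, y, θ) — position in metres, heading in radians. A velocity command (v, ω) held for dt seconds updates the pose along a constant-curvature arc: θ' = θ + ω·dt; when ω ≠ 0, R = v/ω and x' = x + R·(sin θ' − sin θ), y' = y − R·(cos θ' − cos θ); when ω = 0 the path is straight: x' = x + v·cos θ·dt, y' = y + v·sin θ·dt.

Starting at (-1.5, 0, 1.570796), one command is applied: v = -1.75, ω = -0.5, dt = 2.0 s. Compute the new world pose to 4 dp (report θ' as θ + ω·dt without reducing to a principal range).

(-3.1089, -2.9451, 0.5708)

θ' = 1.5708 + -0.5·2.0 = 0.5708
R = v/ω = -1.75/-0.5 = 3.5000
x' = -1.5 + 3.5000·(sin 0.5708 − sin 1.5708) = -3.1089
y' = 0 − 3.5000·(cos 0.5708 − cos 1.5708) = -2.9451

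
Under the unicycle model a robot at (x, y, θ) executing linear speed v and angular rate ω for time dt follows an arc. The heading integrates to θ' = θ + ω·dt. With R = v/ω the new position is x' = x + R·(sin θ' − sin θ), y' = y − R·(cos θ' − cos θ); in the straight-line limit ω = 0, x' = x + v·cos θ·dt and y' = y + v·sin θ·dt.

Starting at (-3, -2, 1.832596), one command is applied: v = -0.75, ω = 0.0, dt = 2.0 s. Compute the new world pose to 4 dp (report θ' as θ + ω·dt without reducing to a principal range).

(-2.6118, -3.4489, 1.8326)

θ' = 1.8326 + 0.0·2.0 = 1.8326
ω = 0 → straight: x' = -3 + -0.75·cos(1.8326)·2.0 = -2.6118
y' = -2 + -0.75·sin(1.8326)·2.0 = -3.4489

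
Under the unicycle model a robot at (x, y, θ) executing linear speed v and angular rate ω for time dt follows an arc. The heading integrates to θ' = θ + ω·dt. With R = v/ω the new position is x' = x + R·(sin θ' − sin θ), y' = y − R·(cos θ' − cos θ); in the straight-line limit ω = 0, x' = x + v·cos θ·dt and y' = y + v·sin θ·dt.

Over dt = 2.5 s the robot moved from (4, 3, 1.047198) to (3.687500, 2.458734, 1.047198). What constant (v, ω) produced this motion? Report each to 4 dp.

Δθ = 1.047198 − 1.047198 = 0.000000
ω = Δθ/dt = 0.000000/2.5 = 0.0000
ω = 0 → v = (Δx·cos θ + Δy·sin θ)/dt = -0.2500

v = -0.2500, ω = 0.0000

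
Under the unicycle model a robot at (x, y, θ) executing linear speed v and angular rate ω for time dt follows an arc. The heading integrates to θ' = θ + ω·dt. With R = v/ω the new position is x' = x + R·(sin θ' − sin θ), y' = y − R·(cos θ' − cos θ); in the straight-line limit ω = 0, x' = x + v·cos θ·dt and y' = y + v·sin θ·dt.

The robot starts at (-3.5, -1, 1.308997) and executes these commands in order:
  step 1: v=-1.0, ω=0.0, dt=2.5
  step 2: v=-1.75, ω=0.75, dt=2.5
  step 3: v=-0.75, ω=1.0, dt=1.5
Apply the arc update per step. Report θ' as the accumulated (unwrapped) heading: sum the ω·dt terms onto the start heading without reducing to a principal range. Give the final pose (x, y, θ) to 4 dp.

(-1.0764, -5.6219, 4.6840)

step 1: θ'=1.3090 (straight) → pose (-4.1470, -3.4148, 1.3090)
step 2: θ'=3.1840 (R=-2.3333) → pose (-1.7943, -6.3500, 3.1840)
step 3: θ'=4.6840 (R=-0.7500) → pose (-1.0764, -5.6219, 4.6840)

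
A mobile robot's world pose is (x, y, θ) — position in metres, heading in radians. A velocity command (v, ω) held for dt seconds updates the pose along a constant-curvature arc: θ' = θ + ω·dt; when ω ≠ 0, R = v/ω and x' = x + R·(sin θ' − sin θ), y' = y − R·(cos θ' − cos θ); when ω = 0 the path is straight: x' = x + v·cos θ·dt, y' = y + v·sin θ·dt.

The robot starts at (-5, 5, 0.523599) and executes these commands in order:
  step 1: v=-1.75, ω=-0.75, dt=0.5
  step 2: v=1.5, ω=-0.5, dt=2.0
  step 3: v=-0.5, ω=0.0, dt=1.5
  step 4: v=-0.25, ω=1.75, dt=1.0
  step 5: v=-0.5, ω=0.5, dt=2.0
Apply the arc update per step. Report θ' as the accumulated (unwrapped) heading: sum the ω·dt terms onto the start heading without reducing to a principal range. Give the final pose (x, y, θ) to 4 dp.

step 1: θ'=0.1486 (R=2.3333) → pose (-5.8212, 4.7131, 0.1486)
step 2: θ'=-0.8514 (R=-3.0000) → pose (-3.1204, 3.7230, -0.8514)
step 3: θ'=-0.8514 (straight) → pose (-3.6146, 4.2871, -0.8514)
step 4: θ'=0.8986 (R=-0.1429) → pose (-3.8339, 4.2819, 0.8986)
step 5: θ'=1.8986 (R=-1.0000) → pose (-3.9982, 3.3373, 1.8986)

(-3.9982, 3.3373, 1.8986)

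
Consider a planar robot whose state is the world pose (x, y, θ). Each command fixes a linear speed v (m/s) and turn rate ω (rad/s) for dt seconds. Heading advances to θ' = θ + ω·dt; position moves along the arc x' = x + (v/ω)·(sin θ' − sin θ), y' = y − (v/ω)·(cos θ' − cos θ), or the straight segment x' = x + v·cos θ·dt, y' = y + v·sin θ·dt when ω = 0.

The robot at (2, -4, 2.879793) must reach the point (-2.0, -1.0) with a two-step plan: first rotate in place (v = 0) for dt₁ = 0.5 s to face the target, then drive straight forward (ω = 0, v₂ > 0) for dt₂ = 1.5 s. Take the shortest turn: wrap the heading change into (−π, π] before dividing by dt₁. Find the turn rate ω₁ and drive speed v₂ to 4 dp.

heading to target = atan2(-1−-4, -2−2) = 2.4981
Δθ = wrap(2.4981 − 2.8798) = -0.3817; ω₁ = Δθ/dt₁ = -0.7634
distance = √((-2−2)² + (-1−-4)²) = 5.0000; v₂ = distance/dt₂ = 3.3333

ω₁ = -0.7634, v₂ = 3.3333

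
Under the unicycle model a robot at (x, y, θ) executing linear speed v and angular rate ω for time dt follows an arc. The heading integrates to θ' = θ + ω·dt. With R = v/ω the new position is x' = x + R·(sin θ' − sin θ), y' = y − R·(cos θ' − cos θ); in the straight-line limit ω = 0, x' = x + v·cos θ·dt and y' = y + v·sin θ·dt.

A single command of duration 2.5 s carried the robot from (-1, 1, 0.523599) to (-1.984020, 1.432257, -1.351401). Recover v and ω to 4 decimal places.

v = -0.5000, ω = -0.7500

Δθ = -1.351401 − 0.523599 = -1.875000
ω = Δθ/dt = -1.875000/2.5 = -0.7500
R = Δx/(sin θ' − sin θ) = 0.6667
v = R·ω = 0.6667·-0.7500 = -0.5000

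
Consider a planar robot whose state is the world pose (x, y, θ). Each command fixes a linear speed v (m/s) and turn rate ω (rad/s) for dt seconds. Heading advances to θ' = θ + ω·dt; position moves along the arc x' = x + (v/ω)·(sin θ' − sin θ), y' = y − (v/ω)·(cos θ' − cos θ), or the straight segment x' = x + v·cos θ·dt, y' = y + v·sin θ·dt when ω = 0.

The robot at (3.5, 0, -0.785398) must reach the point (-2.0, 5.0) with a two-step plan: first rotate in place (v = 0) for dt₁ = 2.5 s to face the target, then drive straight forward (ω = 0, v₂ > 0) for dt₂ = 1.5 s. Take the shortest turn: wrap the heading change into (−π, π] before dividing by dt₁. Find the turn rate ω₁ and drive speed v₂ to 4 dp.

heading to target = atan2(5−0, -2−3.5) = 2.4038
Δθ = wrap(2.4038 − -0.7854) = -3.0940; ω₁ = Δθ/dt₁ = -1.2376
distance = √((-2−3.5)² + (5−0)²) = 7.4330; v₂ = distance/dt₂ = 4.9554

ω₁ = -1.2376, v₂ = 4.9554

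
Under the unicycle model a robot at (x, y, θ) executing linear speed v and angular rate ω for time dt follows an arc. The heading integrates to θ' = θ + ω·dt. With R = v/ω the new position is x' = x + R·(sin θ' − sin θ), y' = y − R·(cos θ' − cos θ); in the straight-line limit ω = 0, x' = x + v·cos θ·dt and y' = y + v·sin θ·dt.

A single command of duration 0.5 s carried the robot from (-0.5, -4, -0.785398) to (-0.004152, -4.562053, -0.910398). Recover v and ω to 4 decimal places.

Δθ = -0.910398 − -0.785398 = -0.125000
ω = Δθ/dt = -0.125000/0.5 = -0.2500
R = −Δy/(cos θ' − cos θ) = -6.0000
v = R·ω = -6.0000·-0.2500 = 1.5000

v = 1.5000, ω = -0.2500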